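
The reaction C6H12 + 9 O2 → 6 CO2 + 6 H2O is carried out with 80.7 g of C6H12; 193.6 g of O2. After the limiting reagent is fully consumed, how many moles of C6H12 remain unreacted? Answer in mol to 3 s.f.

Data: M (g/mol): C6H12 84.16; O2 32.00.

0.287 mol

n(C6H12) = 80.70 / 84.16 = 0.9589 mol
n(O2) = 193.6 / 32.00 = 6.050 mol
n/ν → C6H12: 0.9589, O2: 0.6722; O2 is limiting.
C6H12 consumed = (1/9) × 6.050 = 0.6722 mol
C6H12 remaining = 0.9589 − 0.6722 = 0.2867 mol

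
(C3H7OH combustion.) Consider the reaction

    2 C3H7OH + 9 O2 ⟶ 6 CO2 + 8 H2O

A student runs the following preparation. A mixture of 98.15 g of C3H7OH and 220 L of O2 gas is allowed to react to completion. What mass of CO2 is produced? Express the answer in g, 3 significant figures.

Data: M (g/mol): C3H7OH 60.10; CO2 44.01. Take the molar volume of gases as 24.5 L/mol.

216 g

n(C3H7OH) = 98.15 / 60.10 = 1.633 mol
n(O2) = 220.0 / 24.5 = 8.980 mol
n/ν for C3H7OH = 1.633/2 = 0.8165
n/ν for O2 = 8.980/9 = 0.9978
Smallest n/ν is C3H7OH → limiting reagent.
n(CO2) = (6/2) × 1.633 = 4.899 mol
mass = 4.899 × 44.01 = 215.6 g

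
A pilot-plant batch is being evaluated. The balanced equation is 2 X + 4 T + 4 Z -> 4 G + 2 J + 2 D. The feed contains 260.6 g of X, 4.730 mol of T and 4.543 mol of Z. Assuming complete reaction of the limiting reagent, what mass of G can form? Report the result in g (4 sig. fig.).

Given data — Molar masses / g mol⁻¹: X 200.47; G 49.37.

128.4 g

n(X) = 260.6 / 200.47 = 1.300 mol
n(T) = 4.730 mol
n(Z) = 4.543 mol
n/ν for X = 1.300/2 = 0.6500
n/ν for T = 4.730/4 = 1.183
n/ν for Z = 4.543/4 = 1.136
Smallest n/ν is X → limiting reagent.
n(G) = (4/2) × 1.300 = 2.600 mol
mass = 2.600 × 49.37 = 128.4 g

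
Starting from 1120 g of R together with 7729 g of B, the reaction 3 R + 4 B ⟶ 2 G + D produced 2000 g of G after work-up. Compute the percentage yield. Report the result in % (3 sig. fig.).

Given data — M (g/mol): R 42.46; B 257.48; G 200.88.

n(R) = 1120 / 42.46 = 26.38 mol
n(B) = 7729 / 257.48 = 30.02 mol
n/ν for R = 26.38/3 = 8.793
n/ν for B = 30.02/4 = 7.505
Smallest n/ν is B → limiting reagent.
theoretical n(G) = (2/4) × 30.02 = 15.01 mol → 3015 g
% yield = 2000 / 3015 × 100 = 66.33 %

66.3 %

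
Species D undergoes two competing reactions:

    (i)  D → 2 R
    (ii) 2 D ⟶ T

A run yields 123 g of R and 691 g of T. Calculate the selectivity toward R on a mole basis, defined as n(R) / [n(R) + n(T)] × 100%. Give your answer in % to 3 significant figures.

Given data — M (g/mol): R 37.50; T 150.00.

n(R) = 123 / 37.50 = 3.280 mol
n(T) = 691 / 150.00 = 4.607 mol
selectivity = 3.280/(3.280+4.607) × 100 = 41.59 %

41.6 %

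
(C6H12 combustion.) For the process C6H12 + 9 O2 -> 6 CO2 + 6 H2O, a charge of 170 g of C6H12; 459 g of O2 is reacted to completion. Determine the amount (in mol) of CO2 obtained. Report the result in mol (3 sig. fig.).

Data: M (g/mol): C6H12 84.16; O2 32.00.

n(C6H12) = 170.0 / 84.16 = 2.020 mol
n(O2) = 459.0 / 32.00 = 14.34 mol
n/ν for C6H12 = 2.020/1 = 2.020
n/ν for O2 = 14.34/9 = 1.593
Smallest n/ν is O2 → limiting reagent.
n(CO2) = (6/9) × 14.34 = 9.560 mol

9.56 mol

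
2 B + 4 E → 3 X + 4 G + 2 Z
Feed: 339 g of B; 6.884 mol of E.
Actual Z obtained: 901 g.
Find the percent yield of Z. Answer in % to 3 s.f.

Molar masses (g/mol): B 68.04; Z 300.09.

87.2 %

n(B) = 339.0 / 68.04 = 4.982 mol
n(E) = 6.884 mol
n/ν → B: 2.491, E: 1.721; E is limiting.
theoretical n(Z) = (2/4) × 6.884 = 3.442 mol → 1033 g
% yield = 901 / 1033 × 100 = 87.22 %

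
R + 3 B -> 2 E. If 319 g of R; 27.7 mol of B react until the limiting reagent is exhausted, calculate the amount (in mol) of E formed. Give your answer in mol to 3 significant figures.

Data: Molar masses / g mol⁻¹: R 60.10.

n(R) = 319.0 / 60.10 = 5.308 mol
n(B) = 27.70 mol
n/ν for R = 5.308/1 = 5.308
n/ν for B = 27.70/3 = 9.233
Smallest n/ν is R → limiting reagent.
n(E) = (2/1) × 5.308 = 10.62 mol

10.6 mol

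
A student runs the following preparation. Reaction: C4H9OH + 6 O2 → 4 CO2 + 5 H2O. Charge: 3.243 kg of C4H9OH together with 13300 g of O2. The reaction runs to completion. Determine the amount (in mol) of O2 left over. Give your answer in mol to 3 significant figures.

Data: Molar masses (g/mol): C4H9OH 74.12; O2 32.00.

153 mol

n(C4H9OH) = 3.243×1000 / 74.12 = 43.75 mol
n(O2) = 13300 / 32.00 = 415.6 mol
n/ν → C4H9OH: 43.75, O2: 69.27; C4H9OH is limiting.
O2 consumed = (6/1) × 43.75 = 262.5 mol
O2 remaining = 415.6 − 262.5 = 153.1 mol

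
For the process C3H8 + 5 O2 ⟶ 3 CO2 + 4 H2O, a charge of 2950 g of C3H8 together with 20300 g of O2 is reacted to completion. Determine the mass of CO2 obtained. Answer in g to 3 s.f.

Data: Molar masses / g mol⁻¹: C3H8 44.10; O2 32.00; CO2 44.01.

n(C3H8) = 2950 / 44.10 = 66.89 mol
n(O2) = 20300 / 32.00 = 634.4 mol
n/ν for C3H8 = 66.89/1 = 66.89
n/ν for O2 = 634.4/5 = 126.9
Smallest n/ν is C3H8 → limiting reagent.
n(CO2) = (3/1) × 66.89 = 200.7 mol
mass = 200.7 × 44.01 = 8833 g

8830 g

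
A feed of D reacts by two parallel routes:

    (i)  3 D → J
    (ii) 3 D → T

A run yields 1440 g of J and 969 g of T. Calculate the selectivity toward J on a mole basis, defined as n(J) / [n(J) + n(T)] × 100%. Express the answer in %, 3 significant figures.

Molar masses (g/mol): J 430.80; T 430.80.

n(J) = 1440 / 430.80 = 3.343 mol
n(T) = 969 / 430.80 = 2.249 mol
selectivity = 3.343/(3.343+2.249) × 100 = 59.78 %

59.8 %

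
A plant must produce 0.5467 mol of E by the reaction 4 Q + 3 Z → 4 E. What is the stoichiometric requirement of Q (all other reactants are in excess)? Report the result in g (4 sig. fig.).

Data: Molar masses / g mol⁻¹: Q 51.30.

28.05 g

n(E) = 0.5467 mol
n(Q) = (4/4) × 0.5467 = 0.5467 mol
mass = 0.5467 × 51.30 = 28.05 g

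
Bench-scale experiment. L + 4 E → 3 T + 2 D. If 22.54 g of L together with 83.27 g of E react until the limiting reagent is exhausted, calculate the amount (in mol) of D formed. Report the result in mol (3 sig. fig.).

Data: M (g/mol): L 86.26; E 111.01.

0.375 mol

n(L) = 22.54 / 86.26 = 0.2613 mol
n(E) = 83.27 / 111.01 = 0.7501 mol
n/ν → L: 0.2613, E: 0.1875; E is limiting.
n(D) = (2/4) × 0.7501 = 0.3751 mol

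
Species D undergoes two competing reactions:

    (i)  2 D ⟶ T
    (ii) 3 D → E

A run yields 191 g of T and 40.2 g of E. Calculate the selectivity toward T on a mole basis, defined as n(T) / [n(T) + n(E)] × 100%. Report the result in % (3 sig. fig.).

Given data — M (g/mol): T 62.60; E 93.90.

87.7 %

n(T) = 191 / 62.60 = 3.051 mol
n(E) = 40.2 / 93.90 = 0.4281 mol
selectivity = 3.051/(3.051+0.4281) × 100 = 87.70 %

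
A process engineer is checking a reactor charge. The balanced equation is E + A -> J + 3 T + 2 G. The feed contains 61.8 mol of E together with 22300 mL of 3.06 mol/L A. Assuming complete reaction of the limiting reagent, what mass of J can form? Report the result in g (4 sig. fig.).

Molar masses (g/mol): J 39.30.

2429 g

n(E) = 61.80 mol
n(A) = 3.06 × 22300/1000 = 68.24 mol
n/ν → E: 61.80, A: 68.24; E is limiting.
n(J) = (1/1) × 61.80 = 61.80 mol
mass = 61.80 × 39.30 = 2429 g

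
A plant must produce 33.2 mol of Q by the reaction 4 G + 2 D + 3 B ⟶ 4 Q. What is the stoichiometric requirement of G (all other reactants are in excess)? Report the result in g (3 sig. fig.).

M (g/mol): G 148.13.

n(Q) = 33.20 mol
n(G) = (4/4) × 33.20 = 33.20 mol
mass = 33.20 × 148.13 = 4918 g

4920 g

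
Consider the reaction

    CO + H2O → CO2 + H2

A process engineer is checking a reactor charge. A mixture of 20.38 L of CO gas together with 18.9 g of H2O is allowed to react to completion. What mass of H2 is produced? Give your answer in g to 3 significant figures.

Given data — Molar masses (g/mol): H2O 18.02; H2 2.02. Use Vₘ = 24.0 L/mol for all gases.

n(CO) = 20.38 / 24.0 = 0.8492 mol
n(H2O) = 18.90 / 18.02 = 1.049 mol
n/ν → CO: 0.8492, H2O: 1.049; CO is limiting.
n(H2) = (1/1) × 0.8492 = 0.8492 mol
mass = 0.8492 × 2.02 = 1.715 g

1.72 g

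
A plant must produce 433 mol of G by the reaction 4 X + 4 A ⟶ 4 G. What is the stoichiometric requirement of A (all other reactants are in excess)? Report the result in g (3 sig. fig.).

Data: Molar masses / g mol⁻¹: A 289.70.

125000 g

n(G) = 433.0 mol
n(A) = (4/4) × 433.0 = 433.0 mol
mass = 433.0 × 289.70 = 125400 g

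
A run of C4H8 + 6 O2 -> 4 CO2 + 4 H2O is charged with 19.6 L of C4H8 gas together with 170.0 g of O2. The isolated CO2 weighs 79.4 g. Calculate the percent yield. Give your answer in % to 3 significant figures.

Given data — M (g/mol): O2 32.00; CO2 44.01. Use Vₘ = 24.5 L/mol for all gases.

56.4 %

n(C4H8) = 19.60 / 24.5 = 0.8000 mol
n(O2) = 170.0 / 32.00 = 5.313 mol
n/ν → C4H8: 0.8000, O2: 0.8855; C4H8 is limiting.
theoretical n(CO2) = (4/1) × 0.8000 = 3.200 mol → 140.8 g
% yield = 79.4 / 140.8 × 100 = 56.39 %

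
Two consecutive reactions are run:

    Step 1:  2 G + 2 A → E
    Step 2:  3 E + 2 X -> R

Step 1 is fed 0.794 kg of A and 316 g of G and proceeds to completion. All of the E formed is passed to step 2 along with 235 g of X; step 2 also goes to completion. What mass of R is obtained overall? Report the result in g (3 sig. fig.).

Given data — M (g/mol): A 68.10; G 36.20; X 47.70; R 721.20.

Step 1:
n(A) = 0.7940×1000 / 68.10 = 11.66 mol
n(G) = 316.0 / 36.20 = 8.729 mol
n/ν for A = 11.66/2 = 5.830
n/ν for G = 8.729/2 = 4.365
Smallest n/ν is G → limiting reagent.
n(E) produced = (1/2) × 8.729 = 4.365 mol
Step 2:
n(E) available = 4.365 mol
n(X) = 235.0 / 47.70 = 4.927 mol
n/ν for E = 4.365/3 = 1.455
n/ν for X = 4.927/2 = 2.464
Smallest n/ν is E → limiting reagent.
n(R) = (1/3) × 4.365 = 1.455 mol
mass = 1.455 × 721.20 = 1049 g

1050 g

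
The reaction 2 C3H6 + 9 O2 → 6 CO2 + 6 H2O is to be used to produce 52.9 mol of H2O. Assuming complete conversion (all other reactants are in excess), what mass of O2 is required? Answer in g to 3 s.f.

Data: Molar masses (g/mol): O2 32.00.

n(H2O) = 52.90 mol
n(O2) = (9/6) × 52.90 = 79.35 mol
mass = 79.35 × 32.00 = 2539 g

2540 g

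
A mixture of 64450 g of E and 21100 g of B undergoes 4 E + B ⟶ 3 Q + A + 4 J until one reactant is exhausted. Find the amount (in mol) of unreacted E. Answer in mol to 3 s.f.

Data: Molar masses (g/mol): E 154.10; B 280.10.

n(E) = 64450 / 154.10 = 418.2 mol
n(B) = 21100 / 280.10 = 75.33 mol
n/ν → E: 104.6, B: 75.33; B is limiting.
E consumed = (4/1) × 75.33 = 301.3 mol
E remaining = 418.2 − 301.3 = 116.9 mol

117 mol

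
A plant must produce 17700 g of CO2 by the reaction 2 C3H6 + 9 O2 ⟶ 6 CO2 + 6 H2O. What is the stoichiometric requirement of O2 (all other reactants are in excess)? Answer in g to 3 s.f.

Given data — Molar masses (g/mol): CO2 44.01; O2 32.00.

n(CO2) = 17700 / 44.01 = 402.2 mol
n(O2) = (9/6) × 402.2 = 603.3 mol
mass = 603.3 × 32.00 = 19310 g

19300 g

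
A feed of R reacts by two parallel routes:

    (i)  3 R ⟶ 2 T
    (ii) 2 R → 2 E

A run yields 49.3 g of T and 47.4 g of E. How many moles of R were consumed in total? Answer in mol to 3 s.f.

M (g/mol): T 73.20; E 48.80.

1.98 mol

n(T) = 49.3 / 73.20 = 0.6735 mol
n(E) = 47.4 / 48.80 = 0.9713 mol
n(R) via (i) = (3/2)×0.6735 = 1.010 mol
n(R) via (ii) = (2/2)×0.9713 = 0.9713 mol
total n(R) = 1.010 + 0.9713 = 1.981 mol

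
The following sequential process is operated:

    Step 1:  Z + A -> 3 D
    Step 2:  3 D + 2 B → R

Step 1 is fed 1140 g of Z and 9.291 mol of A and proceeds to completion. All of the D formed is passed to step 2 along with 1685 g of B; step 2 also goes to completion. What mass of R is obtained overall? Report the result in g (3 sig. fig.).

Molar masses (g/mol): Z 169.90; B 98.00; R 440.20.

Step 1:
n(Z) = 1140 / 169.90 = 6.710 mol
n(A) = 9.291 mol
n/ν → Z: 6.710, A: 9.291; Z is limiting.
n(D) produced = (3/1) × 6.710 = 20.13 mol
Step 2:
n(D) available = 20.13 mol
n(B) = 1685 / 98.00 = 17.19 mol
n/ν → D: 6.710, B: 8.595; D is limiting.
n(R) = (1/3) × 20.13 = 6.710 mol
mass = 6.710 × 440.20 = 2954 g

2950 g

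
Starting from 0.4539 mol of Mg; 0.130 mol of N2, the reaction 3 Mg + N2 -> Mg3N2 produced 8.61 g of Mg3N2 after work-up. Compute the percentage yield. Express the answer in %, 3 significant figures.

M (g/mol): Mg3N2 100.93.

n(Mg) = 0.4539 mol
n(N2) = 0.1300 mol
n/ν for Mg = 0.4539/3 = 0.1513
n/ν for N2 = 0.1300/1 = 0.1300
Smallest n/ν is N2 → limiting reagent.
theoretical n(Mg3N2) = (1/1) × 0.1300 = 0.1300 mol → 13.12 g
% yield = 8.61 / 13.12 × 100 = 65.63 %

65.6 %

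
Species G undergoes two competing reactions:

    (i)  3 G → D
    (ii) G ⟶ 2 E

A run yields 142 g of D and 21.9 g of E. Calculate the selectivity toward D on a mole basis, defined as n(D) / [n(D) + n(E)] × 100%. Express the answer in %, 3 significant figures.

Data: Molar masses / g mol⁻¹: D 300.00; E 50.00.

51.9 %

n(D) = 142 / 300.00 = 0.4733 mol
n(E) = 21.9 / 50.00 = 0.4380 mol
selectivity = 0.4733/(0.4733+0.4380) × 100 = 51.94 %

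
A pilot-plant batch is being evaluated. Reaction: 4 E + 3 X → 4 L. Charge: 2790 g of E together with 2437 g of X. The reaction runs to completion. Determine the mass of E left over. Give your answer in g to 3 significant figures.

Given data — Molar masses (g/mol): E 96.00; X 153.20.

754 g

n(E) = 2790 / 96.00 = 29.06 mol
n(X) = 2437 / 153.20 = 15.91 mol
n/ν for E = 29.06/4 = 7.265
n/ν for X = 15.91/3 = 5.303
Smallest n/ν is X → limiting reagent.
E consumed = (4/3) × 15.91 = 21.21 mol
E remaining = 29.06 − 21.21 = 7.850 mol
mass = 7.850 × 96.00 = 753.6 g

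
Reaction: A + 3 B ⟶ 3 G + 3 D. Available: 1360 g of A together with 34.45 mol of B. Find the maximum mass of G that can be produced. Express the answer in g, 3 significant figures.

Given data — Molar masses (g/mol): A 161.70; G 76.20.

n(A) = 1360 / 161.70 = 8.411 mol
n(B) = 34.45 mol
n/ν → A: 8.411, B: 11.48; A is limiting.
n(G) = (3/1) × 8.411 = 25.23 mol
mass = 25.23 × 76.20 = 1923 g

1920 g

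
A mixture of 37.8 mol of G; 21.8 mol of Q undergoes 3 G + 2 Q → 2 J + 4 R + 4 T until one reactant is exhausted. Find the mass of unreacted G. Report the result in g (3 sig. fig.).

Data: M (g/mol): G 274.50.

n(G) = 37.80 mol
n(Q) = 21.80 mol
n/ν → G: 12.60, Q: 10.90; Q is limiting.
G consumed = (3/2) × 21.80 = 32.70 mol
G remaining = 37.80 − 32.70 = 5.100 mol
mass = 5.100 × 274.50 = 1400 g

1400 g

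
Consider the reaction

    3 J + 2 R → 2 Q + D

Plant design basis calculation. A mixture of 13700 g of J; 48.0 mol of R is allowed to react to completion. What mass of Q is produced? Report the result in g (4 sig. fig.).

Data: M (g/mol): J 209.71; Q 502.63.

n(J) = 13700 / 209.71 = 65.33 mol
n(R) = 48.00 mol
n/ν for J = 65.33/3 = 21.78
n/ν for R = 48.00/2 = 24.00
Smallest n/ν is J → limiting reagent.
n(Q) = (2/3) × 65.33 = 43.55 mol
mass = 43.55 × 502.63 = 21890 g

21890 g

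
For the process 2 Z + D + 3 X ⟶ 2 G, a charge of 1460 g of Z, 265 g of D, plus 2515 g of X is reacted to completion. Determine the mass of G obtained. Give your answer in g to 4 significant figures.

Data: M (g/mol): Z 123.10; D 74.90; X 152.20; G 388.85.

2752 g

n(Z) = 1460 / 123.10 = 11.86 mol
n(D) = 265.0 / 74.90 = 3.538 mol
n(X) = 2515 / 152.20 = 16.52 mol
n/ν for Z = 11.86/2 = 5.930
n/ν for D = 3.538/1 = 3.538
n/ν for X = 16.52/3 = 5.507
Smallest n/ν is D → limiting reagent.
n(G) = (2/1) × 3.538 = 7.076 mol
mass = 7.076 × 388.85 = 2752 g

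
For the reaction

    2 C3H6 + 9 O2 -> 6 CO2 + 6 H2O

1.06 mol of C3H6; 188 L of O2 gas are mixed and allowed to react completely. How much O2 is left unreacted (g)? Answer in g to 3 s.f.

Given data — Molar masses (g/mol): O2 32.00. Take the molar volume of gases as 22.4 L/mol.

n(C3H6) = 1.060 mol
n(O2) = 188.0 / 22.4 = 8.393 mol
n/ν for C3H6 = 1.060/2 = 0.5300
n/ν for O2 = 8.393/9 = 0.9326
Smallest n/ν is C3H6 → limiting reagent.
O2 consumed = (9/2) × 1.060 = 4.770 mol
O2 remaining = 8.393 − 4.770 = 3.623 mol
mass = 3.623 × 32.00 = 115.9 g

116 g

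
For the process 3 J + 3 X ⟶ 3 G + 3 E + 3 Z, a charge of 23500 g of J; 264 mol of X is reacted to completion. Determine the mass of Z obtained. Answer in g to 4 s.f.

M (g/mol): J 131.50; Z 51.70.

n(J) = 23500 / 131.50 = 178.7 mol
n(X) = 264.0 mol
n/ν for J = 178.7/3 = 59.57
n/ν for X = 264.0/3 = 88.00
Smallest n/ν is J → limiting reagent.
n(Z) = (3/3) × 178.7 = 178.7 mol
mass = 178.7 × 51.70 = 9239 g

9239 g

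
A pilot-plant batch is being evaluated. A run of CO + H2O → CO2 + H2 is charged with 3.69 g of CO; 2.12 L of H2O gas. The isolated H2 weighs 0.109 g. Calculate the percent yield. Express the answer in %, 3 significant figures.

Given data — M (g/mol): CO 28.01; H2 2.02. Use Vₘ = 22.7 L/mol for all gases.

57.8 %

n(CO) = 3.690 / 28.01 = 0.1317 mol
n(H2O) = 2.120 / 22.7 = 0.09339 mol
n/ν for CO = 0.1317/1 = 0.1317
n/ν for H2O = 0.09339/1 = 0.09339
Smallest n/ν is H2O → limiting reagent.
theoretical n(H2) = (1/1) × 0.09339 = 0.09339 mol → 0.1886 g
% yield = 0.109 / 0.1886 × 100 = 57.79 %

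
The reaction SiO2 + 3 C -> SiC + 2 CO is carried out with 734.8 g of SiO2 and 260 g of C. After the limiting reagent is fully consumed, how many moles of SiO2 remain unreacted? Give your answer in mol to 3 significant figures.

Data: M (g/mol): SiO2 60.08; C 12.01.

n(SiO2) = 734.8 / 60.08 = 12.23 mol
n(C) = 260.0 / 12.01 = 21.65 mol
n/ν → SiO2: 12.23, C: 7.217; C is limiting.
SiO2 consumed = (1/3) × 21.65 = 7.217 mol
SiO2 remaining = 12.23 − 7.217 = 5.013 mol

5.01 mol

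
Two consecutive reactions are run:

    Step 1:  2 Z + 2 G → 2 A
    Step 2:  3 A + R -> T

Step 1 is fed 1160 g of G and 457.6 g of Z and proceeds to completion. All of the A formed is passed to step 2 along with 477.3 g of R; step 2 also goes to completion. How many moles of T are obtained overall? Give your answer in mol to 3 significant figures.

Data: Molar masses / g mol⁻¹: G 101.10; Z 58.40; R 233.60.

Step 1:
n(G) = 1160 / 101.10 = 11.47 mol
n(Z) = 457.6 / 58.40 = 7.836 mol
n/ν for G = 11.47/2 = 5.735
n/ν for Z = 7.836/2 = 3.918
Smallest n/ν is Z → limiting reagent.
n(A) produced = (2/2) × 7.836 = 7.836 mol
Step 2:
n(A) available = 7.836 mol
n(R) = 477.3 / 233.60 = 2.043 mol
n/ν for A = 7.836/3 = 2.612
n/ν for R = 2.043/1 = 2.043
Smallest n/ν is R → limiting reagent.
n(T) = (1/1) × 2.043 = 2.043 mol

2.04 mol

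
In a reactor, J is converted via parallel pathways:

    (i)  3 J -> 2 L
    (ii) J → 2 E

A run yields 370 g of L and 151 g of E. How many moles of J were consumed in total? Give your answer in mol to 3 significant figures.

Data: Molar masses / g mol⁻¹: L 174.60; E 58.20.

n(L) = 370 / 174.60 = 2.119 mol
n(E) = 151 / 58.20 = 2.595 mol
n(J) via (i) = (3/2)×2.119 = 3.179 mol
n(J) via (ii) = (1/2)×2.595 = 1.298 mol
total n(J) = 3.179 + 1.298 = 4.477 mol

4.48 mol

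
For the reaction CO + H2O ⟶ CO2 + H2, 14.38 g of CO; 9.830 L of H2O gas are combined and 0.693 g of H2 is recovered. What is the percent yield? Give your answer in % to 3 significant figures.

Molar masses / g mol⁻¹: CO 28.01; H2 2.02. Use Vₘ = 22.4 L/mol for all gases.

78.2 %

n(CO) = 14.38 / 28.01 = 0.5134 mol
n(H2O) = 9.830 / 22.4 = 0.4388 mol
n/ν for CO = 0.5134/1 = 0.5134
n/ν for H2O = 0.4388/1 = 0.4388
Smallest n/ν is H2O → limiting reagent.
theoretical n(H2) = (1/1) × 0.4388 = 0.4388 mol → 0.8864 g
% yield = 0.693 / 0.8864 × 100 = 78.18 %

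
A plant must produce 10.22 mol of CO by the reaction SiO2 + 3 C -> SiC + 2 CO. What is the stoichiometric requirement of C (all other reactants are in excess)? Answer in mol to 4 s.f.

15.33 mol

n(CO) = 10.22 mol
n(C) = (3/2) × 10.22 = 15.33 mol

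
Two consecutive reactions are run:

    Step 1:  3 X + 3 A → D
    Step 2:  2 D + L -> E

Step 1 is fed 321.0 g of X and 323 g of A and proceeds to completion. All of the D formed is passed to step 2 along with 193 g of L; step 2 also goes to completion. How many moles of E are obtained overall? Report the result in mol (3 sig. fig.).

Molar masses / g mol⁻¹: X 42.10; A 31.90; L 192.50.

Step 1:
n(X) = 321.0 / 42.10 = 7.625 mol
n(A) = 323.0 / 31.90 = 10.13 mol
n/ν for X = 7.625/3 = 2.542
n/ν for A = 10.13/3 = 3.377
Smallest n/ν is X → limiting reagent.
n(D) produced = (1/3) × 7.625 = 2.542 mol
Step 2:
n(D) available = 2.542 mol
n(L) = 193.0 / 192.50 = 1.003 mol
n/ν for D = 2.542/2 = 1.271
n/ν for L = 1.003/1 = 1.003
Smallest n/ν is L → limiting reagent.
n(E) = (1/1) × 1.003 = 1.003 mol

1.00 mol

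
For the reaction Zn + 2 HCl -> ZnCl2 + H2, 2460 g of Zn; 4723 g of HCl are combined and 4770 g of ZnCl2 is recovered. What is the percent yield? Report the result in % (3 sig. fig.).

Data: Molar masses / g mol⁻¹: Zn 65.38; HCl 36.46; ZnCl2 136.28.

93.0 %

n(Zn) = 2460 / 65.38 = 37.63 mol
n(HCl) = 4723 / 36.46 = 129.5 mol
n/ν for Zn = 37.63/1 = 37.63
n/ν for HCl = 129.5/2 = 64.75
Smallest n/ν is Zn → limiting reagent.
theoretical n(ZnCl2) = (1/1) × 37.63 = 37.63 mol → 5128 g
% yield = 4770 / 5128 × 100 = 93.02 %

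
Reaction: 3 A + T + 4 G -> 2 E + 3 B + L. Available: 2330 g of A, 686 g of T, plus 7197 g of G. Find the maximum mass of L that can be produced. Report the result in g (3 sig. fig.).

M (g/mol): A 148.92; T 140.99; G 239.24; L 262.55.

n(A) = 2330 / 148.92 = 15.65 mol
n(T) = 686.0 / 140.99 = 4.866 mol
n(G) = 7197 / 239.24 = 30.08 mol
n/ν for A = 15.65/3 = 5.217
n/ν for T = 4.866/1 = 4.866
n/ν for G = 30.08/4 = 7.520
Smallest n/ν is T → limiting reagent.
n(L) = (1/1) × 4.866 = 4.866 mol
mass = 4.866 × 262.55 = 1278 g

1280 g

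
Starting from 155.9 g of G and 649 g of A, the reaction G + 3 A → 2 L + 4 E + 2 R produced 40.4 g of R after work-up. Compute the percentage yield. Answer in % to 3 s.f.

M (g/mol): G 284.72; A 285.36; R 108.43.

n(G) = 155.9 / 284.72 = 0.5476 mol
n(A) = 649.0 / 285.36 = 2.274 mol
n/ν for G = 0.5476/1 = 0.5476
n/ν for A = 2.274/3 = 0.7580
Smallest n/ν is G → limiting reagent.
theoretical n(R) = (2/1) × 0.5476 = 1.095 mol → 118.7 g
% yield = 40.4 / 118.7 × 100 = 34.04 %

34.0 %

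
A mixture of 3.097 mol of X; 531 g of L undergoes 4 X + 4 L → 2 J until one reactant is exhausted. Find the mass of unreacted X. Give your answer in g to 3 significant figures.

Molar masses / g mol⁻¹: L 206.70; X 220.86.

n(X) = 3.097 mol
n(L) = 531.0 / 206.70 = 2.569 mol
n/ν for X = 3.097/4 = 0.7743
n/ν for L = 2.569/4 = 0.6423
Smallest n/ν is L → limiting reagent.
X consumed = (4/4) × 2.569 = 2.569 mol
X remaining = 3.097 − 2.569 = 0.5280 mol
mass = 0.5280 × 220.86 = 116.6 g

117 g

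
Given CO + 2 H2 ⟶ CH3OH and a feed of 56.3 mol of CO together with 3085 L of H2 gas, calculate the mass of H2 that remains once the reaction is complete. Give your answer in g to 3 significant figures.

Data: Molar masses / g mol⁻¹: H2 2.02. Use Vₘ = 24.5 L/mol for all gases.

26.9 g

n(CO) = 56.30 mol
n(H2) = 3085 / 24.5 = 125.9 mol
n/ν → CO: 56.30, H2: 62.95; CO is limiting.
H2 consumed = (2/1) × 56.30 = 112.6 mol
H2 remaining = 125.9 − 112.6 = 13.30 mol
mass = 13.30 × 2.02 = 26.87 g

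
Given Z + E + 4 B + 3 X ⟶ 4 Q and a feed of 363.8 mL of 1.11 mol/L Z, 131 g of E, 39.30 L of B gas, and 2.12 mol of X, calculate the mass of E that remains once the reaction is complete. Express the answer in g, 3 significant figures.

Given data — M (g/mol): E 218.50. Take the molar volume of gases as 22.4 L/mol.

42.8 g

n(Z) = 1.11 × 363.8/1000 = 0.4038 mol
n(E) = 131.0 / 218.50 = 0.5995 mol
n(B) = 39.30 / 22.4 = 1.754 mol
n(X) = 2.120 mol
n/ν for Z = 0.4038/1 = 0.4038
n/ν for E = 0.5995/1 = 0.5995
n/ν for B = 1.754/4 = 0.4385
n/ν for X = 2.120/3 = 0.7067
Smallest n/ν is Z → limiting reagent.
E consumed = (1/1) × 0.4038 = 0.4038 mol
E remaining = 0.5995 − 0.4038 = 0.1957 mol
mass = 0.1957 × 218.50 = 42.76 g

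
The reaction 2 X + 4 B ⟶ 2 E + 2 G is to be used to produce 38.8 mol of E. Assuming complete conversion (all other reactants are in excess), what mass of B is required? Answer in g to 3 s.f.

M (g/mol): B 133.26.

10300 g

n(E) = 38.80 mol
n(B) = (4/2) × 38.80 = 77.60 mol
mass = 77.60 × 133.26 = 10340 g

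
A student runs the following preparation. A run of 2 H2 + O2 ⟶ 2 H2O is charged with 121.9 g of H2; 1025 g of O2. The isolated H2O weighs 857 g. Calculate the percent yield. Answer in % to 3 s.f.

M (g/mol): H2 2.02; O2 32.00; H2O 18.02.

n(H2) = 121.9 / 2.02 = 60.35 mol
n(O2) = 1025 / 32.00 = 32.03 mol
n/ν for H2 = 60.35/2 = 30.18
n/ν for O2 = 32.03/1 = 32.03
Smallest n/ν is H2 → limiting reagent.
theoretical n(H2O) = (2/2) × 60.35 = 60.35 mol → 1088 g
% yield = 857 / 1088 × 100 = 78.77 %

78.8 %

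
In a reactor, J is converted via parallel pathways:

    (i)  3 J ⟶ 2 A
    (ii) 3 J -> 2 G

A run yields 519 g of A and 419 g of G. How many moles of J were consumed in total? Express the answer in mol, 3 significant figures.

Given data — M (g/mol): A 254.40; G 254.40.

5.53 mol

n(A) = 519 / 254.40 = 2.040 mol
n(G) = 419 / 254.40 = 1.647 mol
n(J) via (i) = (3/2)×2.040 = 3.060 mol
n(J) via (ii) = (3/2)×1.647 = 2.471 mol
total n(J) = 3.060 + 2.471 = 5.531 mol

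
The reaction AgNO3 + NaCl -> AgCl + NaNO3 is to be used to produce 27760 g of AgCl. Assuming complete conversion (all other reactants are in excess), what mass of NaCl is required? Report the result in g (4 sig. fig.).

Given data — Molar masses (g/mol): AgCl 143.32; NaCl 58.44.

n(AgCl) = 27760 / 143.32 = 193.7 mol
n(NaCl) = (1/1) × 193.7 = 193.7 mol
mass = 193.7 × 58.44 = 11320 g

11320 g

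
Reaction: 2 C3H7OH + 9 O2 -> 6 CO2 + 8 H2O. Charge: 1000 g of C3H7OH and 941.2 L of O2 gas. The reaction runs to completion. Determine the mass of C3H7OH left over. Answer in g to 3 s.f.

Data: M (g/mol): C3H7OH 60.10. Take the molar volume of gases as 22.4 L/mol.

439 g

n(C3H7OH) = 1000 / 60.10 = 16.64 mol
n(O2) = 941.2 / 22.4 = 42.02 mol
n/ν → C3H7OH: 8.320, O2: 4.669; O2 is limiting.
C3H7OH consumed = (2/9) × 42.02 = 9.338 mol
C3H7OH remaining = 16.64 − 9.338 = 7.302 mol
mass = 7.302 × 60.10 = 438.9 g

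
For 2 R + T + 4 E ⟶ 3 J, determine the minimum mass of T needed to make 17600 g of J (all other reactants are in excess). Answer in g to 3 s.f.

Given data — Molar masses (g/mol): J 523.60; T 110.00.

1230 g

n(J) = 17600 / 523.60 = 33.61 mol
n(T) = (1/3) × 33.61 = 11.20 mol
mass = 11.20 × 110.00 = 1232 g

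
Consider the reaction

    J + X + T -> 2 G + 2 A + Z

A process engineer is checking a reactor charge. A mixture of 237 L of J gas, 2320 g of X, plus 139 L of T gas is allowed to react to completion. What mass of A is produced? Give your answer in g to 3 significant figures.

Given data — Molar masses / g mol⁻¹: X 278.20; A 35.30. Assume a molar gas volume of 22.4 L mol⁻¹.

438 g

n(J) = 237.0 / 22.4 = 10.58 mol
n(X) = 2320 / 278.20 = 8.339 mol
n(T) = 139.0 / 22.4 = 6.205 mol
n/ν → J: 10.58, X: 8.339, T: 6.205; T is limiting.
n(A) = (2/1) × 6.205 = 12.41 mol
mass = 12.41 × 35.30 = 438.1 g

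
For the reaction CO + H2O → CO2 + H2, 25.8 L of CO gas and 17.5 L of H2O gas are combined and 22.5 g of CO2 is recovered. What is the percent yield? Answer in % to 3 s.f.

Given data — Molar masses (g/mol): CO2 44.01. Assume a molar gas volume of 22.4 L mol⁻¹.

n(CO) = 25.80 / 22.4 = 1.152 mol
n(H2O) = 17.50 / 22.4 = 0.7813 mol
n/ν for CO = 1.152/1 = 1.152
n/ν for H2O = 0.7813/1 = 0.7813
Smallest n/ν is H2O → limiting reagent.
theoretical n(CO2) = (1/1) × 0.7813 = 0.7813 mol → 34.39 g
% yield = 22.5 / 34.39 × 100 = 65.43 %

65.4 %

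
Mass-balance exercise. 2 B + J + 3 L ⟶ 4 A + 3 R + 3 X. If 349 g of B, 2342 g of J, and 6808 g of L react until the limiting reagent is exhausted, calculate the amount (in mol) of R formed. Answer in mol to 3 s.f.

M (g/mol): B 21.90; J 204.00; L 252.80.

23.9 mol

n(B) = 349.0 / 21.90 = 15.94 mol
n(J) = 2342 / 204.00 = 11.48 mol
n(L) = 6808 / 252.80 = 26.93 mol
n/ν for B = 15.94/2 = 7.970
n/ν for J = 11.48/1 = 11.48
n/ν for L = 26.93/3 = 8.977
Smallest n/ν is B → limiting reagent.
n(R) = (3/2) × 15.94 = 23.91 mol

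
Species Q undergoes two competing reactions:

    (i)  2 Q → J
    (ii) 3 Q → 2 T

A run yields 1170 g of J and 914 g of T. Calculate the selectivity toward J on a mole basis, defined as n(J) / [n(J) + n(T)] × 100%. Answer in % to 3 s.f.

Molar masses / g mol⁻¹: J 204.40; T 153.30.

n(J) = 1170 / 204.40 = 5.724 mol
n(T) = 914 / 153.30 = 5.962 mol
selectivity = 5.724/(5.724+5.962) × 100 = 48.98 %

49.0 %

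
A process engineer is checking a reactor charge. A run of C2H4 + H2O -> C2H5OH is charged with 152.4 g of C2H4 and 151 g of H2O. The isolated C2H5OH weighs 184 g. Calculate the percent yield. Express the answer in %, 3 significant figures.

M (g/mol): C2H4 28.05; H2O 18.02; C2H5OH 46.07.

73.5 %

n(C2H4) = 152.4 / 28.05 = 5.433 mol
n(H2O) = 151.0 / 18.02 = 8.380 mol
n/ν → C2H4: 5.433, H2O: 8.380; C2H4 is limiting.
theoretical n(C2H5OH) = (1/1) × 5.433 = 5.433 mol → 250.3 g
% yield = 184 / 250.3 × 100 = 73.51 %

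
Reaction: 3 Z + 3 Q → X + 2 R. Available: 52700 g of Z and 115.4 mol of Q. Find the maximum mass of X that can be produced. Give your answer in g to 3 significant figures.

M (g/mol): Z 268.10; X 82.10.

3160 g

n(Z) = 52700 / 268.10 = 196.6 mol
n(Q) = 115.4 mol
n/ν → Z: 65.53, Q: 38.47; Q is limiting.
n(X) = (1/3) × 115.4 = 38.47 mol
mass = 38.47 × 82.10 = 3158 g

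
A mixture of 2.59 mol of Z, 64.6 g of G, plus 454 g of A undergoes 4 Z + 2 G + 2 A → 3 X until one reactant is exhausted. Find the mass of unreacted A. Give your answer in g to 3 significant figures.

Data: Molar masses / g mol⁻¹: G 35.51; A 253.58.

126 g

n(Z) = 2.590 mol
n(G) = 64.60 / 35.51 = 1.819 mol
n(A) = 454.0 / 253.58 = 1.790 mol
n/ν for Z = 2.590/4 = 0.6475
n/ν for G = 1.819/2 = 0.9095
n/ν for A = 1.790/2 = 0.8950
Smallest n/ν is Z → limiting reagent.
A consumed = (2/4) × 2.590 = 1.295 mol
A remaining = 1.790 − 1.295 = 0.4950 mol
mass = 0.4950 × 253.58 = 125.5 g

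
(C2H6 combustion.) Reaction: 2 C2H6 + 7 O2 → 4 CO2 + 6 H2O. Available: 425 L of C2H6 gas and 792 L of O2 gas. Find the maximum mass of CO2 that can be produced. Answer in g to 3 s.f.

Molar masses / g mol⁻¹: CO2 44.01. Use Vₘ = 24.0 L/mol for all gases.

830 g

n(C2H6) = 425.0 / 24.0 = 17.71 mol
n(O2) = 792.0 / 24.0 = 33.00 mol
n/ν for C2H6 = 17.71/2 = 8.855
n/ν for O2 = 33.00/7 = 4.714
Smallest n/ν is O2 → limiting reagent.
n(CO2) = (4/7) × 33.00 = 18.86 mol
mass = 18.86 × 44.01 = 830.0 g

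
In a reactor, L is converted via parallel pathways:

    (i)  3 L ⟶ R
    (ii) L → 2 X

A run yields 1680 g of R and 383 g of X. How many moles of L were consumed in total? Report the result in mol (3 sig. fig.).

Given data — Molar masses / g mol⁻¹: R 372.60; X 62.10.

16.6 mol

n(R) = 1680 / 372.60 = 4.509 mol
n(X) = 383 / 62.10 = 6.167 mol
n(L) via (i) = (3/1)×4.509 = 13.53 mol
n(L) via (ii) = (1/2)×6.167 = 3.084 mol
total n(L) = 13.53 + 3.084 = 16.61 mol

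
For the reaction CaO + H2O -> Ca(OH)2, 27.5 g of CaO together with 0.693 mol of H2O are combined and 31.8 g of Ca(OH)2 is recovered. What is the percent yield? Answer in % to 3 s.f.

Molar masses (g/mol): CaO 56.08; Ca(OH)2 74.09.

n(CaO) = 27.50 / 56.08 = 0.4904 mol
n(H2O) = 0.6930 mol
n/ν for CaO = 0.4904/1 = 0.4904
n/ν for H2O = 0.6930/1 = 0.6930
Smallest n/ν is CaO → limiting reagent.
theoretical n(Ca(OH)2) = (1/1) × 0.4904 = 0.4904 mol → 36.33 g
% yield = 31.8 / 36.33 × 100 = 87.53 %

87.5 %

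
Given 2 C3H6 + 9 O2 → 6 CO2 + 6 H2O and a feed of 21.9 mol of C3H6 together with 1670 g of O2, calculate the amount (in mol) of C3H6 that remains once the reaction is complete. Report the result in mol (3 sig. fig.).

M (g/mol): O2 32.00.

n(C3H6) = 21.90 mol
n(O2) = 1670 / 32.00 = 52.19 mol
n/ν → C3H6: 10.95, O2: 5.799; O2 is limiting.
C3H6 consumed = (2/9) × 52.19 = 11.60 mol
C3H6 remaining = 21.90 − 11.60 = 10.30 mol

10.3 mol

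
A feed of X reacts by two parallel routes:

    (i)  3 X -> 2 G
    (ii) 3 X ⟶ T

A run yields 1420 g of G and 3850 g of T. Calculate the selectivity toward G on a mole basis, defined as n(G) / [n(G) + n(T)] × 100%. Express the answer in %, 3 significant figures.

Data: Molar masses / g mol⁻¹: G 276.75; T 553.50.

42.5 %

n(G) = 1420 / 276.75 = 5.131 mol
n(T) = 3850 / 553.50 = 6.956 mol
selectivity = 5.131/(5.131+6.956) × 100 = 42.45 %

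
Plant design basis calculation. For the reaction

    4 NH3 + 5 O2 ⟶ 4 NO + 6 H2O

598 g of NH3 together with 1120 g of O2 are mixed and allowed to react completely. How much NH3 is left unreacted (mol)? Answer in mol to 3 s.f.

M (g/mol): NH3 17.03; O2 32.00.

7.11 mol

n(NH3) = 598.0 / 17.03 = 35.11 mol
n(O2) = 1120 / 32.00 = 35.00 mol
n/ν for NH3 = 35.11/4 = 8.778
n/ν for O2 = 35.00/5 = 7.000
Smallest n/ν is O2 → limiting reagent.
NH3 consumed = (4/5) × 35.00 = 28.00 mol
NH3 remaining = 35.11 − 28.00 = 7.110 mol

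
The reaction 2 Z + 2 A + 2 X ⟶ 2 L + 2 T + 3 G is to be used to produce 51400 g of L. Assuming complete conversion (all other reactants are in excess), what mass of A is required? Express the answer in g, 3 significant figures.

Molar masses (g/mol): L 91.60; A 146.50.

82200 g

n(L) = 51400 / 91.60 = 561.1 mol
n(A) = (2/2) × 561.1 = 561.1 mol
mass = 561.1 × 146.50 = 82200 g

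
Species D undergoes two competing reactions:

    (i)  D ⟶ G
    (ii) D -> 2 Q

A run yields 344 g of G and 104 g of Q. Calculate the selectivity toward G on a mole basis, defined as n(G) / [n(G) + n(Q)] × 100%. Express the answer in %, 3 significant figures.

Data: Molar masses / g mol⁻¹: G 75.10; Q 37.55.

62.3 %

n(G) = 344 / 75.10 = 4.581 mol
n(Q) = 104 / 37.55 = 2.770 mol
selectivity = 4.581/(4.581+2.770) × 100 = 62.32 %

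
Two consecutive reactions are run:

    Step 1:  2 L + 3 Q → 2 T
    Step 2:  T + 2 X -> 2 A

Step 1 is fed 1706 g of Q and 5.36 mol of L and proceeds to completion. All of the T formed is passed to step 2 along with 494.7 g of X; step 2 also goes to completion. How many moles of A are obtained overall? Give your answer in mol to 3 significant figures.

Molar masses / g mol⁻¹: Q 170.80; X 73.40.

6.74 mol

Step 1:
n(Q) = 1706 / 170.80 = 9.988 mol
n(L) = 5.360 mol
n/ν for Q = 9.988/3 = 3.329
n/ν for L = 5.360/2 = 2.680
Smallest n/ν is L → limiting reagent.
n(T) produced = (2/2) × 5.360 = 5.360 mol
Step 2:
n(T) available = 5.360 mol
n(X) = 494.7 / 73.40 = 6.740 mol
n/ν for T = 5.360/1 = 5.360
n/ν for X = 6.740/2 = 3.370
Smallest n/ν is X → limiting reagent.
n(A) = (2/2) × 6.740 = 6.740 mol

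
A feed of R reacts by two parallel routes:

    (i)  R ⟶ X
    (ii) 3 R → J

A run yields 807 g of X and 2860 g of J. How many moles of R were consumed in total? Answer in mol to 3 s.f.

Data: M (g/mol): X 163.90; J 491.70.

22.4 mol

n(X) = 807 / 163.90 = 4.924 mol
n(J) = 2860 / 491.70 = 5.817 mol
n(R) via (i) = (1/1)×4.924 = 4.924 mol
n(R) via (ii) = (3/1)×5.817 = 17.45 mol
total n(R) = 4.924 + 17.45 = 22.37 mol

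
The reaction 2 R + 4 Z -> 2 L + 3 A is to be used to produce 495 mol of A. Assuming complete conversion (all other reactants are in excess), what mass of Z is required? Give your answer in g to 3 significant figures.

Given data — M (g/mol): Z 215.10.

n(A) = 495.0 mol
n(Z) = (4/3) × 495.0 = 660.0 mol
mass = 660.0 × 215.10 = 142000 g

142000 g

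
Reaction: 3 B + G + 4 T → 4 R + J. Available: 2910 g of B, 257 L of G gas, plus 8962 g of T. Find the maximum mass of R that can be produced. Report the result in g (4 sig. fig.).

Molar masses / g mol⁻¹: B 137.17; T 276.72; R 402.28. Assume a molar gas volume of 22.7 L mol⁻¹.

n(B) = 2910 / 137.17 = 21.21 mol
n(G) = 257.0 / 22.7 = 11.32 mol
n(T) = 8962 / 276.72 = 32.39 mol
n/ν for B = 21.21/3 = 7.070
n/ν for G = 11.32/1 = 11.32
n/ν for T = 32.39/4 = 8.098
Smallest n/ν is B → limiting reagent.
n(R) = (4/3) × 21.21 = 28.28 mol
mass = 28.28 × 402.28 = 11380 g

11380 g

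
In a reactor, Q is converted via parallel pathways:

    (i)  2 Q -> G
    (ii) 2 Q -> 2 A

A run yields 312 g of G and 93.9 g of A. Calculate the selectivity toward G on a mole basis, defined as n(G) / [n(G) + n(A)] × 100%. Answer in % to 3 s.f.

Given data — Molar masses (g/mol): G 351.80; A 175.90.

62.4 %

n(G) = 312 / 351.80 = 0.8869 mol
n(A) = 93.9 / 175.90 = 0.5338 mol
selectivity = 0.8869/(0.8869+0.5338) × 100 = 62.43 %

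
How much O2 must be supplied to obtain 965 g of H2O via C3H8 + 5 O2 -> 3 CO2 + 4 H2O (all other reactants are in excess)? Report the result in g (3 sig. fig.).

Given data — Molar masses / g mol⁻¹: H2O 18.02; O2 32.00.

2140 g

n(H2O) = 965 / 18.02 = 53.55 mol
n(O2) = (5/4) × 53.55 = 66.94 mol
mass = 66.94 × 32.00 = 2142 g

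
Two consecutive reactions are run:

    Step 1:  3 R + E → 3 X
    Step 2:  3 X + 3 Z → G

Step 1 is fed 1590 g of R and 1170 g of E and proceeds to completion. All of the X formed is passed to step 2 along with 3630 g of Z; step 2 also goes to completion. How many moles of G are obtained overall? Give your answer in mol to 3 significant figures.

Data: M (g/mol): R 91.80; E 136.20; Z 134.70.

5.77 mol

Step 1:
n(R) = 1590 / 91.80 = 17.32 mol
n(E) = 1170 / 136.20 = 8.590 mol
n/ν for R = 17.32/3 = 5.773
n/ν for E = 8.590/1 = 8.590
Smallest n/ν is R → limiting reagent.
n(X) produced = (3/3) × 17.32 = 17.32 mol
Step 2:
n(X) available = 17.32 mol
n(Z) = 3630 / 134.70 = 26.95 mol
n/ν for X = 17.32/3 = 5.773
n/ν for Z = 26.95/3 = 8.983
Smallest n/ν is X → limiting reagent.
n(G) = (1/3) × 17.32 = 5.773 mol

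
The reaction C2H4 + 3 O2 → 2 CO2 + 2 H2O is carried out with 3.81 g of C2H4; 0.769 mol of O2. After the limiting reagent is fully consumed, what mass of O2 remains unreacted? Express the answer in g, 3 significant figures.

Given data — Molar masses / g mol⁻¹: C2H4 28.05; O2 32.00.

n(C2H4) = 3.810 / 28.05 = 0.1358 mol
n(O2) = 0.7690 mol
n/ν for C2H4 = 0.1358/1 = 0.1358
n/ν for O2 = 0.7690/3 = 0.2563
Smallest n/ν is C2H4 → limiting reagent.
O2 consumed = (3/1) × 0.1358 = 0.4074 mol
O2 remaining = 0.7690 − 0.4074 = 0.3616 mol
mass = 0.3616 × 32.00 = 11.57 g

11.6 g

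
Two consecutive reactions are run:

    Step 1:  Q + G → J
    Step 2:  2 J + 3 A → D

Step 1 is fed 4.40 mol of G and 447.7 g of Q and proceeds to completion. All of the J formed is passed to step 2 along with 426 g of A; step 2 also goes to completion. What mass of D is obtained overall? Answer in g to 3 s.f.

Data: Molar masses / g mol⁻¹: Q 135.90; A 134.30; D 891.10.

942 g

Step 1:
n(G) = 4.400 mol
n(Q) = 447.7 / 135.90 = 3.294 mol
n/ν for G = 4.400/1 = 4.400
n/ν for Q = 3.294/1 = 3.294
Smallest n/ν is Q → limiting reagent.
n(J) produced = (1/1) × 3.294 = 3.294 mol
Step 2:
n(J) available = 3.294 mol
n(A) = 426.0 / 134.30 = 3.172 mol
n/ν for J = 3.294/2 = 1.647
n/ν for A = 3.172/3 = 1.057
Smallest n/ν is A → limiting reagent.
n(D) = (1/3) × 3.172 = 1.057 mol
mass = 1.057 × 891.10 = 941.9 g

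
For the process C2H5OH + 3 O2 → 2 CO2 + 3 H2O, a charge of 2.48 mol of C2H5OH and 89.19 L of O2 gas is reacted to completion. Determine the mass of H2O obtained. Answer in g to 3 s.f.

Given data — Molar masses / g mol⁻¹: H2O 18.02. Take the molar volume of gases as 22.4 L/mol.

71.8 g

n(C2H5OH) = 2.480 mol
n(O2) = 89.19 / 22.4 = 3.982 mol
n/ν → C2H5OH: 2.480, O2: 1.327; O2 is limiting.
n(H2O) = (3/3) × 3.982 = 3.982 mol
mass = 3.982 × 18.02 = 71.76 g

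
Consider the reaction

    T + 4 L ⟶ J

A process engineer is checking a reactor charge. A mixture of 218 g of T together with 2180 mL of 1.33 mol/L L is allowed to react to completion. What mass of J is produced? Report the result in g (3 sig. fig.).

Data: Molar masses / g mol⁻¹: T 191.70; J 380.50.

276 g

n(T) = 218.0 / 191.70 = 1.137 mol
n(L) = 1.33 × 2180/1000 = 2.899 mol
n/ν for T = 1.137/1 = 1.137
n/ν for L = 2.899/4 = 0.7248
Smallest n/ν is L → limiting reagent.
n(J) = (1/4) × 2.899 = 0.7248 mol
mass = 0.7248 × 380.50 = 275.8 g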